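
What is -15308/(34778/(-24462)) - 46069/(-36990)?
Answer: 6926518248361/643219110 ≈ 10769.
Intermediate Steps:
-15308/(34778/(-24462)) - 46069/(-36990) = -15308/(34778*(-1/24462)) - 46069*(-1/36990) = -15308/(-17389/12231) + 46069/36990 = -15308*(-12231/17389) + 46069/36990 = 187232148/17389 + 46069/36990 = 6926518248361/643219110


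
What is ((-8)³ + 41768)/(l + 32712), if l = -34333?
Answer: -41256/1621 ≈ -25.451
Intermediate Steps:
((-8)³ + 41768)/(l + 32712) = ((-8)³ + 41768)/(-34333 + 32712) = (-512 + 41768)/(-1621) = 41256*(-1/1621) = -41256/1621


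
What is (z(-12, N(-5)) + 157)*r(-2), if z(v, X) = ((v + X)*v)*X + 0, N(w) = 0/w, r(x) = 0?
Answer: 0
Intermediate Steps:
N(w) = 0
z(v, X) = X*v*(X + v) (z(v, X) = ((X + v)*v)*X + 0 = (v*(X + v))*X + 0 = X*v*(X + v) + 0 = X*v*(X + v))
(z(-12, N(-5)) + 157)*r(-2) = (0*(-12)*(0 - 12) + 157)*0 = (0*(-12)*(-12) + 157)*0 = (0 + 157)*0 = 157*0 = 0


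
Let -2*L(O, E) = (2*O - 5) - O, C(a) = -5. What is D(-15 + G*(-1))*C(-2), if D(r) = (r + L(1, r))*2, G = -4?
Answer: 90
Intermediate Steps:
L(O, E) = 5/2 - O/2 (L(O, E) = -((2*O - 5) - O)/2 = -((-5 + 2*O) - O)/2 = -(-5 + O)/2 = 5/2 - O/2)
D(r) = 4 + 2*r (D(r) = (r + (5/2 - 1/2*1))*2 = (r + (5/2 - 1/2))*2 = (r + 2)*2 = (2 + r)*2 = 4 + 2*r)
D(-15 + G*(-1))*C(-2) = (4 + 2*(-15 - 4*(-1)))*(-5) = (4 + 2*(-15 + 4))*(-5) = (4 + 2*(-11))*(-5) = (4 - 22)*(-5) = -18*(-5) = 90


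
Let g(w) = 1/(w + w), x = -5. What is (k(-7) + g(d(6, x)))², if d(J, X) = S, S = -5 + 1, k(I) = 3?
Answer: 529/64 ≈ 8.2656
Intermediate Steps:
S = -4
d(J, X) = -4
g(w) = 1/(2*w)
(k(-7) + g(d(6, x)))² = (3 + (½)/(-4))² = (3 + (½)*(-¼))² = (3 - ⅛)² = (23/8)² = 529/64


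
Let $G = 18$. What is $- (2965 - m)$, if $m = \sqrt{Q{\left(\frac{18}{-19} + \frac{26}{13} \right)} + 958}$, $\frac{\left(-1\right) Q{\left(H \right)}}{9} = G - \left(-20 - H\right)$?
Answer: $-2965 + \frac{2 \sqrt{54739}}{19} \approx -2940.4$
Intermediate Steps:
$Q{\left(H \right)} = -342 - 9 H$ ($Q{\left(H \right)} = - 9 \left(18 - \left(-20 - H\right)\right) = - 9 \left(18 + \left(20 + H\right)\right) = - 9 \left(38 + H\right) = -342 - 9 H$)
$m = \frac{2 \sqrt{54739}}{19}$ ($m = \sqrt{\left(-342 - 9 \left(\frac{18}{-19} + \frac{26}{13}\right)\right) + 958} = \sqrt{\left(-342 - 9 \left(18 \left(- \frac{1}{19}\right) + 26 \cdot \frac{1}{13}\right)\right) + 958} = \sqrt{\left(-342 - 9 \left(- \frac{18}{19} + 2\right)\right) + 958} = \sqrt{\left(-342 - \frac{180}{19}\right) + 958} = \sqrt{- \frac{6678}{19} + 958} = \sqrt{\frac{11524}{19}} = \frac{2 \sqrt{54739}}{19} \approx 24.628$)
$- (2965 - m) = - (2965 - \frac{2 \sqrt{54739}}{19}) = -2965 + \frac{2 \sqrt{54739}}{19}$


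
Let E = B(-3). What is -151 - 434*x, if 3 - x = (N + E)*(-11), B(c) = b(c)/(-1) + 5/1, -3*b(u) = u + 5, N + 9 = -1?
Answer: 57703/3 ≈ 19234.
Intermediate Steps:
N = -10 (N = -9 - 1 = -10)
b(u) = -5/3 - u/3 (b(u) = -(u + 5)/3 = -(5 + u)/3 = -5/3 - u/3)
B(c) = 20/3 + c/3 (B(c) = (-5/3 - c/3)/(-1) + 5/1 = (-5/3 - c/3)*(-1) + 5*1 = (5/3 + c/3) + 5 = 20/3 + c/3)
E = 17/3 (E = 20/3 + (1/3)*(-3) = 20/3 - 1 = 17/3 ≈ 5.6667)
x = -134/3 (x = 3 - (-10 + 17/3)*(-11) = 3 - (-13)*(-11)/3 = 3 - 1*143/3 = 3 - 143/3 = -134/3 ≈ -44.667)
-151 - 434*x = -151 - 434*(-134/3) = -151 + 58156/3 = 57703/3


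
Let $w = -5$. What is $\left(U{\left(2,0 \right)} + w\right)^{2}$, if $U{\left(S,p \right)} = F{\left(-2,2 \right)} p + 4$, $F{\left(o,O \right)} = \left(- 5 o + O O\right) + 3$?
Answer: $1$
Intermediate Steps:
$F{\left(o,O \right)} = 3 + O^{2} - 5 o$ ($F{\left(o,O \right)} = \left(- 5 o + O^{2}\right) + 3 = \left(O^{2} - 5 o\right) + 3 = 3 + O^{2} - 5 o$)
$U{\left(S,p \right)} = 4 + 17 p$ ($U{\left(S,p \right)} = \left(3 + 2^{2} - -10\right) p + 4 = \left(3 + 4 + 10\right) p + 4 = 17 p + 4 = 4 + 17 p$)
$\left(U{\left(2,0 \right)} + w\right)^{2} = \left(\left(4 + 17 \cdot 0\right) - 5\right)^{2} = \left(\left(4 + 0\right) - 5\right)^{2} = \left(4 - 5\right)^{2} = \left(-1\right)^{2} = 1$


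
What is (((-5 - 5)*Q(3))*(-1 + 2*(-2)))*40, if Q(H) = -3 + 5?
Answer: 4000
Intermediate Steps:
Q(H) = 2
(((-5 - 5)*Q(3))*(-1 + 2*(-2)))*40 = (((-5 - 5)*2)*(-1 + 2*(-2)))*40 = ((-10*2)*(-1 - 4))*40 = -20*(-5)*40 = 100*40 = 4000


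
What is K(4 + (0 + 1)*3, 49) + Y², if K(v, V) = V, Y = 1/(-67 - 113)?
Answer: 1587601/32400 ≈ 49.000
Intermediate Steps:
Y = -1/180 (Y = 1/(-180) = -1/180 ≈ -0.0055556)
K(4 + (0 + 1)*3, 49) + Y² = 49 + (-1/180)² = 49 + 1/32400 = 1587601/32400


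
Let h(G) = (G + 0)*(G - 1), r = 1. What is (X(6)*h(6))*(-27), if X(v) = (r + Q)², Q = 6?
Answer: -39690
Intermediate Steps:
X(v) = 49 (X(v) = (1 + 6)² = 7² = 49)
h(G) = G*(-1 + G)
(X(6)*h(6))*(-27) = (49*(6*(-1 + 6)))*(-27) = (49*(6*5))*(-27) = (49*30)*(-27) = 1470*(-27) = -39690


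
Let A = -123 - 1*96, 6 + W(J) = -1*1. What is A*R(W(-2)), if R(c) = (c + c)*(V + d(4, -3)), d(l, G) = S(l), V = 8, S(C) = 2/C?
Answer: 26061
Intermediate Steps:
d(l, G) = 2/l
W(J) = -7 (W(J) = -6 - 1*1 = -6 - 1 = -7)
R(c) = 17*c (R(c) = (c + c)*(8 + 2/4) = (2*c)*(8 + 2*(¼)) = (2*c)*(8 + ½) = (2*c)*(17/2) = 17*c)
A = -219 (A = -123 - 96 = -219)
A*R(W(-2)) = -3723*(-7) = -219*(-119) = 26061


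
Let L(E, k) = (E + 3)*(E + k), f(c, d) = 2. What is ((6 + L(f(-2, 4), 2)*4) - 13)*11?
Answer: 803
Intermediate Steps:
L(E, k) = (3 + E)*(E + k)
((6 + L(f(-2, 4), 2)*4) - 13)*11 = ((6 + (2² + 3*2 + 3*2 + 2*2)*4) - 13)*11 = ((6 + (4 + 6 + 6 + 4)*4) - 13)*11 = ((6 + 20*4) - 13)*11 = ((6 + 80) - 13)*11 = (86 - 13)*11 = 73*11 = 803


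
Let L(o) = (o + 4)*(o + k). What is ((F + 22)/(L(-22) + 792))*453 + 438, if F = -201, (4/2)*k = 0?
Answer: 146419/396 ≈ 369.75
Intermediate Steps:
k = 0 (k = (½)*0 = 0)
L(o) = o*(4 + o) (L(o) = (o + 4)*(o + 0) = (4 + o)*o = o*(4 + o))
((F + 22)/(L(-22) + 792))*453 + 438 = ((-201 + 22)/(-22*(4 - 22) + 792))*453 + 438 = -179/(-22*(-18) + 792)*453 + 438 = -179/(396 + 792)*453 + 438 = -179/1188*453 + 438 = -27029/396 + 438 = 146419/396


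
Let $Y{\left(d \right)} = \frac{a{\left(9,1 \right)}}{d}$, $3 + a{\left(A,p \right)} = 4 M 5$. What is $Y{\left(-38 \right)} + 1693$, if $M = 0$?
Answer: $\frac{64337}{38} \approx 1693.1$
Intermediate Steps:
$a{\left(A,p \right)} = -3$ ($a{\left(A,p \right)} = -3 + 4 \cdot 0 \cdot 5 = -3 + 0 \cdot 5 = -3 + 0 = -3$)
$Y{\left(d \right)} = - \frac{3}{d}$
$Y{\left(-38 \right)} + 1693 = - \frac{3}{-38} + 1693 = \left(-3\right) \left(- \frac{1}{38}\right) + 1693 = \frac{3}{38} + 1693 = \frac{64337}{38}$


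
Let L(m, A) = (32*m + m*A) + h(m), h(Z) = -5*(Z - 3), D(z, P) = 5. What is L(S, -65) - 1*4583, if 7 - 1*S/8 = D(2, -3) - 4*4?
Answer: -10040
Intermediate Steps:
h(Z) = 15 - 5*Z (h(Z) = -5*(-3 + Z) = 15 - 5*Z)
S = 144 (S = 56 - 8*(5 - 4*4) = 56 - 8*(5 - 16) = 56 - 8*(-11) = 56 + 88 = 144)
L(m, A) = 15 + 27*m + A*m (L(m, A) = (32*m + m*A) + (15 - 5*m) = (32*m + A*m) + (15 - 5*m) = 15 + 27*m + A*m)
L(S, -65) - 1*4583 = (15 + 27*144 - 65*144) - 1*4583 = (15 + 3888 - 9360) - 4583 = -5457 - 4583 = -10040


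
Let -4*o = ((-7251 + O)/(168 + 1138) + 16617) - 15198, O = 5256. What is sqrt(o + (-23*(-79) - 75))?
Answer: 11*sqrt(78241154)/2612 ≈ 37.251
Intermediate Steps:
o = -1851219/5224 (o = -(((-7251 + 5256)/(168 + 1138) + 16617) - 15198)/4 = -((-1995/1306 + 16617) - 15198)/4 = -(21699807/1306 - 15198)/4 = -1/4*1851219/1306 = -1851219/5224 ≈ -354.37)
sqrt(o + (-23*(-79) - 75)) = sqrt(-1851219/5224 + (-23*(-79) - 75)) = sqrt(-1851219/5224 + (1817 - 75)) = sqrt(-1851219/5224 + 1742) = sqrt(7248989/5224) = 11*sqrt(78241154)/2612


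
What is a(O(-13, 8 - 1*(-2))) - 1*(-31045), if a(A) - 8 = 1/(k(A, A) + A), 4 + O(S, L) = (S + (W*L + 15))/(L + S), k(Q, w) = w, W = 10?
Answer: 2360027/76 ≈ 31053.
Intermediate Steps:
O(S, L) = -4 + (15 + S + 10*L)/(L + S) (O(S, L) = -4 + (S + (10*L + 15))/(L + S) = -4 + (S + (15 + 10*L))/(L + S) = -4 + (15 + S + 10*L)/(L + S))
a(A) = 8 + 1/(2*A) (a(A) = 8 + 1/(A + A) = 8 + 1/(2*A))
a(O(-13, 8 - 1*(-2))) - 1*(-31045) = (8 + 1/(2*((3*(5 - 1*(-13) + 2*(8 - 1*(-2)))/((8 - 1*(-2)) - 13))))) - 1*(-31045) = (8 + 1/(2*((3*(5 + 13 + 2*(8 + 2))/((8 + 2) - 13))))) + 31045 = (8 + 1/(2*((3*(5 + 13 + 2*10)/(10 - 13))))) + 31045 = (8 + 1/(2*((3*(5 + 13 + 20)/(-3))))) + 31045 = (8 + 1/(2*((3*(-⅓)*38)))) + 31045 = (8 + (½)/(-38)) + 31045 = (8 + (½)*(-1/38)) + 31045 = (8 - 1/76) + 31045 = 607/76 + 31045 = 2360027/76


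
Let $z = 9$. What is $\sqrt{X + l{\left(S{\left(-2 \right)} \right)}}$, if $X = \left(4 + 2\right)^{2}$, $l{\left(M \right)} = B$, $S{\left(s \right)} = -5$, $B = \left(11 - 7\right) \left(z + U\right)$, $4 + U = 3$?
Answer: $2 \sqrt{17} \approx 8.2462$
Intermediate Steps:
$U = -1$ ($U = -4 + 3 = -1$)
$B = 32$ ($B = \left(11 - 7\right) \left(9 - 1\right) = 4 \cdot 8 = 32$)
$l{\left(M \right)} = 32$
$X = 36$ ($X = 6^{2} = 36$)
$\sqrt{X + l{\left(S{\left(-2 \right)} \right)}} = \sqrt{36 + 32} = \sqrt{68} = 2 \sqrt{17}$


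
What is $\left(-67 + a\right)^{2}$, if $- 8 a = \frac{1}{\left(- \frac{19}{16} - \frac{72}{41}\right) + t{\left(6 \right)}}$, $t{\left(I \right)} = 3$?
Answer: $\frac{6558721}{1369} \approx 4790.9$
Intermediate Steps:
$a = - \frac{82}{37}$ ($a = - \frac{1}{8 \left(\left(- \frac{19}{16} - \frac{72}{41}\right) + 3\right)} = - \frac{1}{8 \left(- \frac{1931}{656} + 3\right)} = - \frac{1}{8 \cdot \frac{37}{656}} = \left(- \frac{1}{8}\right) \frac{656}{37} = - \frac{82}{37} \approx -2.2162$)
$\left(-67 + a\right)^{2} = \left(-67 - \frac{82}{37}\right)^{2} = \left(- \frac{2561}{37}\right)^{2} = \frac{6558721}{1369}$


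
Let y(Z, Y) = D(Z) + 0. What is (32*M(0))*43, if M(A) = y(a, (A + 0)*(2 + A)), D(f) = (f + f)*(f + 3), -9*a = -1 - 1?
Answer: 159616/81 ≈ 1970.6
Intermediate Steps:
a = 2/9 (a = -(-1 - 1)/9 = -1/9*(-2) = 2/9 ≈ 0.22222)
D(f) = 2*f*(3 + f) (D(f) = (2*f)*(3 + f) = 2*f*(3 + f))
y(Z, Y) = 2*Z*(3 + Z) (y(Z, Y) = 2*Z*(3 + Z) + 0 = 2*Z*(3 + Z))
M(A) = 116/81 (M(A) = 2*(2/9)*(3 + 2/9) = 2*(2/9)*(29/9) = 116/81)
(32*M(0))*43 = (32*(116/81))*43 = (3712/81)*43 = 159616/81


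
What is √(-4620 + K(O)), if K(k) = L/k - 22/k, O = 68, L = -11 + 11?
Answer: I*√5341094/34 ≈ 67.973*I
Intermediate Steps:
L = 0
K(k) = -22/k (K(k) = 0/k - 22/k = 0 - 22/k = -22/k)
√(-4620 + K(O)) = √(-4620 - 22/68) = √(-4620 - 22*1/68) = √(-4620 - 11/34) = √(-157091/34) = I*√5341094/34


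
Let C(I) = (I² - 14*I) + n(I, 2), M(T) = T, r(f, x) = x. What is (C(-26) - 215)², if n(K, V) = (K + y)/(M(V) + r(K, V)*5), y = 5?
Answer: 10843849/16 ≈ 6.7774e+5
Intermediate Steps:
n(K, V) = (5 + K)/(6*V) (n(K, V) = (K + 5)/(V + V*5) = (5 + K)/(V + 5*V) = (5 + K)/((6*V)) = (5 + K)*(1/(6*V)) = (5 + K)/(6*V))
C(I) = 5/12 + I² - 167*I/12 (C(I) = (I² - 14*I) + (⅙)*(5 + I)/2 = (I² - 14*I) + (⅙)*(½)*(5 + I) = (I² - 14*I) + (5/12 + I/12) = 5/12 + I² - 167*I/12)
(C(-26) - 215)² = ((5/12 + (-26)² - 167/12*(-26)) - 215)² = ((5/12 + 676 + 2171/6) - 215)² = (4153/4 - 215)² = (3293/4)² = 10843849/16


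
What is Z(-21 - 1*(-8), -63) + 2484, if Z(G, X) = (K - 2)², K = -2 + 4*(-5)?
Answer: 3060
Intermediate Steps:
K = -22 (K = -2 - 20 = -22)
Z(G, X) = 576 (Z(G, X) = (-22 - 2)² = (-24)² = 576)
Z(-21 - 1*(-8), -63) + 2484 = 576 + 2484 = 3060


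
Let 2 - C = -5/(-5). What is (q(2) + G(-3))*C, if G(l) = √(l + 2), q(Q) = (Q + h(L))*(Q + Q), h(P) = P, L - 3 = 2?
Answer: 28 + I ≈ 28.0 + 1.0*I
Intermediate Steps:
L = 5 (L = 3 + 2 = 5)
C = 1 (C = 2 - (-5)/(-5) = 2 - (-5)*(-1)/5 = 2 - 1*1 = 2 - 1 = 1)
q(Q) = 2*Q*(5 + Q) (q(Q) = (Q + 5)*(Q + Q) = (5 + Q)*(2*Q) = 2*Q*(5 + Q))
G(l) = √(2 + l)
(q(2) + G(-3))*C = (2*2*(5 + 2) + √(2 - 3))*1 = (2*2*7 + √(-1))*1 = (28 + I)*1 = 28 + I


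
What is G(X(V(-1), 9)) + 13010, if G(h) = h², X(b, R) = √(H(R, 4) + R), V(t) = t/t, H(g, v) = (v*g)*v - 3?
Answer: 13160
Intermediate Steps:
H(g, v) = -3 + g*v² (H(g, v) = (g*v)*v - 3 = g*v² - 3 = -3 + g*v²)
V(t) = 1
X(b, R) = √(-3 + 17*R) (X(b, R) = √((-3 + R*4²) + R) = √((-3 + R*16) + R) = √((-3 + 16*R) + R) = √(-3 + 17*R))
G(X(V(-1), 9)) + 13010 = (√(-3 + 17*9))² + 13010 = (√(-3 + 153))² + 13010 = (√150)² + 13010 = (5*√6)² + 13010 = 150 + 13010 = 13160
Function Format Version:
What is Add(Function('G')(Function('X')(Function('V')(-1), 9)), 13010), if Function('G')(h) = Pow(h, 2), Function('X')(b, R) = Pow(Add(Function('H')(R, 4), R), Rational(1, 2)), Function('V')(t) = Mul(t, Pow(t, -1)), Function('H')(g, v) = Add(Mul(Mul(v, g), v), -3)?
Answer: 13160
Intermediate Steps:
Function('H')(g, v) = Add(-3, Mul(g, Pow(v, 2))) (Function('H')(g, v) = Add(Mul(Mul(g, v), v), -3) = Add(Mul(g, Pow(v, 2)), -3) = Add(-3, Mul(g, Pow(v, 2))))
Function('V')(t) = 1
Function('X')(b, R) = Pow(Add(-3, Mul(17, R)), Rational(1, 2)) (Function('X')(b, R) = Pow(Add(Add(-3, Mul(R, Pow(4, 2))), R), Rational(1, 2)) = Pow(Add(Add(-3, Mul(R, 16)), R), Rational(1, 2)) = Pow(Add(Add(-3, Mul(16, R)), R), Rational(1, 2)) = Pow(Add(-3, Mul(17, R)), Rational(1, 2)))
Add(Function('G')(Function('X')(Function('V')(-1), 9)), 13010) = Add(Pow(Pow(Add(-3, Mul(17, 9)), Rational(1, 2)), 2), 13010) = Add(Pow(Pow(Add(-3, 153), Rational(1, 2)), 2), 13010) = Add(Pow(Pow(150, Rational(1, 2)), 2), 13010) = Add(Pow(Mul(5, Pow(6, Rational(1, 2))), 2), 13010) = Add(150, 13010) = 13160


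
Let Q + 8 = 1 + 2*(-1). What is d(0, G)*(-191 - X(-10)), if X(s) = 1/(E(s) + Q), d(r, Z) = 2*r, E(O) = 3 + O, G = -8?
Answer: 0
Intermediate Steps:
Q = -9 (Q = -8 + (1 + 2*(-1)) = -8 + (1 - 2) = -8 - 1 = -9)
X(s) = 1/(-6 + s) (X(s) = 1/((3 + s) - 9) = 1/(-6 + s))
d(0, G)*(-191 - X(-10)) = (2*0)*(-191 - 1/(-6 - 10)) = 0*(-191 - 1/(-16)) = 0*(-191 - 1*(-1/16)) = 0*(-191 + 1/16) = 0*(-3055/16) = 0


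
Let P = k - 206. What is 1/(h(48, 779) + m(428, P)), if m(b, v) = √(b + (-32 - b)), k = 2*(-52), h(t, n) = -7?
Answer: -7/81 - 4*I*√2/81 ≈ -0.08642 - 0.069838*I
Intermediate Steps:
k = -104
P = -310 (P = -104 - 206 = -310)
m(b, v) = 4*I*√2 (m(b, v) = √(-32) = 4*I*√2)
1/(h(48, 779) + m(428, P)) = 1/(-7 + 4*I*√2)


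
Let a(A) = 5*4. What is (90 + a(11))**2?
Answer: 12100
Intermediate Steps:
a(A) = 20
(90 + a(11))**2 = (90 + 20)**2 = 110**2 = 12100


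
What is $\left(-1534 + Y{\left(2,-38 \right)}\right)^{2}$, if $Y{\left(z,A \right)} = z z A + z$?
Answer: $2835856$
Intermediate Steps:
$Y{\left(z,A \right)} = z + A z^{2}$ ($Y{\left(z,A \right)} = z^{2} A + z = A z^{2} + z = z + A z^{2}$)
$\left(-1534 + Y{\left(2,-38 \right)}\right)^{2} = \left(-1534 + 2 \left(1 - 76\right)\right)^{2} = \left(-1534 + 2 \left(-75\right)\right)^{2} = \left(-1534 - 150\right)^{2} = \left(-1684\right)^{2} = 2835856$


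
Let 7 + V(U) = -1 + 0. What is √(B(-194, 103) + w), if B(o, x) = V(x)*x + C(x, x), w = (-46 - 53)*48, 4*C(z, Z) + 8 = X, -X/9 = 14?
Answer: I*√22438/2 ≈ 74.897*I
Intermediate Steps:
X = -126 (X = -9*14 = -126)
V(U) = -8 (V(U) = -7 + (-1 + 0) = -7 - 1 = -8)
C(z, Z) = -67/2 (C(z, Z) = -2 + (¼)*(-126) = -2 - 63/2 = -67/2)
w = -4752 (w = -99*48 = -4752)
B(o, x) = -67/2 - 8*x (B(o, x) = -8*x - 67/2 = -67/2 - 8*x)
√(B(-194, 103) + w) = √((-67/2 - 8*103) - 4752) = √((-67/2 - 824) - 4752) = √(-1715/2 - 4752) = √(-11219/2) = I*√22438/2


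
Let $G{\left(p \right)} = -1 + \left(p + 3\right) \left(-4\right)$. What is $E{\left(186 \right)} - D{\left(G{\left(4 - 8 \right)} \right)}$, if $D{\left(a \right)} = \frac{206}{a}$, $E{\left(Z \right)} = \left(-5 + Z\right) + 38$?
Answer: $\frac{451}{3} \approx 150.33$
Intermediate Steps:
$G{\left(p \right)} = -13 - 4 p$ ($G{\left(p \right)} = -1 + \left(3 + p\right) \left(-4\right) = -1 - \left(12 + 4 p\right) = -13 - 4 p$)
$E{\left(Z \right)} = 33 + Z$
$E{\left(186 \right)} - D{\left(G{\left(4 - 8 \right)} \right)} = \left(33 + 186\right) - \frac{206}{-13 - 4 \left(4 - 8\right)} = 219 - \frac{206}{-13 - 4 \left(4 - 8\right)} = 219 - \frac{206}{-13 - -16} = 219 - \frac{206}{-13 + 16} = 219 - \frac{206}{3} = \frac{451}{3}$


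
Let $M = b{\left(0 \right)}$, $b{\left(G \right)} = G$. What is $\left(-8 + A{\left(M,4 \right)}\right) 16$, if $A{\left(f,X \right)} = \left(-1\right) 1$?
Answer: $-144$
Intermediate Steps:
$M = 0$
$A{\left(f,X \right)} = -1$
$\left(-8 + A{\left(M,4 \right)}\right) 16 = \left(-8 - 1\right) 16 = \left(-9\right) 16 = -144$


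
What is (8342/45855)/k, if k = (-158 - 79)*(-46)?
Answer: 4171/249955605 ≈ 1.6687e-5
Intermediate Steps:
k = 10902 (k = -237*(-46) = 10902)
(8342/45855)/k = (8342/45855)/10902 = (8342*(1/45855))*(1/10902) = (8342/45855)*(1/10902) = 4171/249955605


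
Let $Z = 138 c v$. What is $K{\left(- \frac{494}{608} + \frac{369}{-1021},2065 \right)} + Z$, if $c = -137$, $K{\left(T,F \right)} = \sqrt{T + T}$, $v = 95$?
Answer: $-1796070 + \frac{i \sqrt{39159434}}{4084} \approx -1.7961 \cdot 10^{6} + 1.5323 i$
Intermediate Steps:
$K{\left(T,F \right)} = \sqrt{2} \sqrt{T}$ ($K{\left(T,F \right)} = \sqrt{2 T} = \sqrt{2} \sqrt{T}$)
$Z = -1796070$ ($Z = 138 \left(-137\right) 95 = \left(-18906\right) 95 = -1796070$)
$K{\left(- \frac{494}{608} + \frac{369}{-1021},2065 \right)} + Z = \sqrt{2} \sqrt{- \frac{494}{608} + \frac{369}{-1021}} - 1796070 = \sqrt{2} \sqrt{\left(-494\right) \frac{1}{608} + 369 \left(- \frac{1}{1021}\right)} - 1796070 = \sqrt{2} \sqrt{- \frac{13}{16} - \frac{369}{1021}} - 1796070 = \sqrt{2} \sqrt{- \frac{19177}{16336}} - 1796070 = \sqrt{2} \frac{i \sqrt{19579717}}{4084} - 1796070 = \frac{i \sqrt{39159434}}{4084} - 1796070 = -1796070 + \frac{i \sqrt{39159434}}{4084}$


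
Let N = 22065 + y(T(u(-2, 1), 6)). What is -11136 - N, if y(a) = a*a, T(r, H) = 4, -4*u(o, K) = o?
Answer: -33217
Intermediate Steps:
u(o, K) = -o/4
y(a) = a**2
N = 22081 (N = 22065 + 4**2 = 22065 + 16 = 22081)
-11136 - N = -11136 - 1*22081 = -11136 - 22081 = -33217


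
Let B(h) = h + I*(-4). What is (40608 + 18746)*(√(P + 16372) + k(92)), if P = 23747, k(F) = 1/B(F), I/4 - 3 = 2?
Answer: 29677/6 + 59354*√40119 ≈ 1.1893e+7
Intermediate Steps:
I = 20 (I = 12 + 4*2 = 12 + 8 = 20)
B(h) = -80 + h (B(h) = h + 20*(-4) = h - 80 = -80 + h)
k(F) = 1/(-80 + F)
(40608 + 18746)*(√(P + 16372) + k(92)) = (40608 + 18746)*(√(23747 + 16372) + 1/(-80 + 92)) = 59354*(√40119 + 1/12) = 59354*(1/12 + √40119) = 29677/6 + 59354*√40119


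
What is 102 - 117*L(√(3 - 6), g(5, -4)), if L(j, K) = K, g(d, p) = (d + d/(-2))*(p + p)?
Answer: 2442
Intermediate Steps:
g(d, p) = d*p (g(d, p) = (d + d*(-½))*(2*p) = (d - d/2)*(2*p) = (d/2)*(2*p) = d*p)
102 - 117*L(√(3 - 6), g(5, -4)) = 102 - 585*(-4) = 102 - 117*(-20) = 102 + 2340 = 2442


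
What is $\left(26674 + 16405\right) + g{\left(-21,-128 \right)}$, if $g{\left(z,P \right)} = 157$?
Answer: $43236$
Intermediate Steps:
$\left(26674 + 16405\right) + g{\left(-21,-128 \right)} = \left(26674 + 16405\right) + 157 = 43079 + 157 = 43236$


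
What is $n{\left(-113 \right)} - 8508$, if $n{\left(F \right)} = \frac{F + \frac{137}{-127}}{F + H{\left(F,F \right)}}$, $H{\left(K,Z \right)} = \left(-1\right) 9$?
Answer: $- \frac{65904232}{7747} \approx -8507.1$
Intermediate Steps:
$H{\left(K,Z \right)} = -9$
$n{\left(F \right)} = \frac{- \frac{137}{127} + F}{-9 + F}$ ($n{\left(F \right)} = \frac{F + \frac{137}{-127}}{F - 9} = \frac{F + 137 \left(- \frac{1}{127}\right)}{-9 + F} = \frac{F - \frac{137}{127}}{-9 + F} = \frac{- \frac{137}{127} + F}{-9 + F}$)
$n{\left(-113 \right)} - 8508 = \frac{- \frac{137}{127} - 113}{-9 - 113} - 8508 = \frac{1}{-122} \left(- \frac{14488}{127}\right) - 8508 = \left(- \frac{1}{122}\right) \left(- \frac{14488}{127}\right) - 8508 = \frac{7244}{7747} - 8508 = - \frac{65904232}{7747}$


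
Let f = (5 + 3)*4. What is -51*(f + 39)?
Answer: -3621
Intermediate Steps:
f = 32 (f = 8*4 = 32)
-51*(f + 39) = -51*(32 + 39) = -51*71 = -3621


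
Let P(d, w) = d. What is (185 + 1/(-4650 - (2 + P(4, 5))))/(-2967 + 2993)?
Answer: 861359/121056 ≈ 7.1154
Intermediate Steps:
(185 + 1/(-4650 - (2 + P(4, 5))))/(-2967 + 2993) = (185 + 1/(-4650 - (2 + 4)))/(-2967 + 2993) = (185 + 1/(-4650 - 1*6))/26 = (185 + 1/(-4650 - 6))*(1/26) = (185 + 1/(-4656))*(1/26) = (185 - 1/4656)*(1/26) = (861359/4656)*(1/26) = 861359/121056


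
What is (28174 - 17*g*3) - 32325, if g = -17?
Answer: -3284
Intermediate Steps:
(28174 - 17*g*3) - 32325 = (28174 - 17*(-17)*3) - 32325 = (28174 + 289*3) - 32325 = (28174 + 867) - 32325 = 29041 - 32325 = -3284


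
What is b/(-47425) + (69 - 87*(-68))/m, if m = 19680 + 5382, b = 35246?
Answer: -199832209/396188450 ≈ -0.50439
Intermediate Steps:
m = 25062
b/(-47425) + (69 - 87*(-68))/m = 35246/(-47425) + (69 - 87*(-68))/25062 = 35246*(-1/47425) + (69 + 5916)*(1/25062) = -35246/47425 + 5985*(1/25062) = -35246/47425 + 1995/8354 = -199832209/396188450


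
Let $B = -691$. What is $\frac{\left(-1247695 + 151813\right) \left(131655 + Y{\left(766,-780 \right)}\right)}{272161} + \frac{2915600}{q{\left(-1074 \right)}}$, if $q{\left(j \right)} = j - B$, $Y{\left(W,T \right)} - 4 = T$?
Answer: $- \frac{55726413738074}{104237663} \approx -5.3461 \cdot 10^{5}$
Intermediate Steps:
$Y{\left(W,T \right)} = 4 + T$
$q{\left(j \right)} = 691 + j$ ($q{\left(j \right)} = j - -691 = j + 691 = 691 + j$)
$\frac{\left(-1247695 + 151813\right) \left(131655 + Y{\left(766,-780 \right)}\right)}{272161} + \frac{2915600}{q{\left(-1074 \right)}} = \frac{\left(-1247695 + 151813\right) \left(131655 + \left(4 - 780\right)\right)}{272161} + \frac{2915600}{691 - 1074} = - 1095882 \left(131655 - 776\right) \frac{1}{272161} + \frac{2915600}{-383} = \left(-1095882\right) 130879 \cdot \frac{1}{272161} + 2915600 \left(- \frac{1}{383}\right) = \left(-143427940278\right) \frac{1}{272161} - \frac{2915600}{383} = - \frac{143427940278}{272161} - \frac{2915600}{383} = - \frac{55726413738074}{104237663}$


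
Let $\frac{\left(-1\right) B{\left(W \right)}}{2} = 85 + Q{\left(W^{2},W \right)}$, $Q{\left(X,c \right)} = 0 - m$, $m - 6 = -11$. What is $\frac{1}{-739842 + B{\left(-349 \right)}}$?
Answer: $- \frac{1}{740022} \approx -1.3513 \cdot 10^{-6}$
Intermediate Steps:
$m = -5$ ($m = 6 - 11 = -5$)
$Q{\left(X,c \right)} = 5$ ($Q{\left(X,c \right)} = 0 - -5 = 0 + 5 = 5$)
$B{\left(W \right)} = -180$ ($B{\left(W \right)} = - 2 \left(85 + 5\right) = \left(-2\right) 90 = -180$)
$\frac{1}{-739842 + B{\left(-349 \right)}} = \frac{1}{-739842 - 180} = \frac{1}{-740022} = - \frac{1}{740022}$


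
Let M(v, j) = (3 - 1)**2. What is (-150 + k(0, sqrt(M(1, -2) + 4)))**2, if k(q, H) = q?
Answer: 22500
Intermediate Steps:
M(v, j) = 4 (M(v, j) = 2**2 = 4)
(-150 + k(0, sqrt(M(1, -2) + 4)))**2 = (-150 + 0)**2 = (-150)**2 = 22500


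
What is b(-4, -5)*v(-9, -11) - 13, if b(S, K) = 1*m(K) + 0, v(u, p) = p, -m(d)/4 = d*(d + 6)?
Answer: -233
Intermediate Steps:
m(d) = -4*d*(6 + d) (m(d) = -4*d*(d + 6) = -4*d*(6 + d))
b(S, K) = -4*K*(6 + K) (b(S, K) = 1*(-4*K*(6 + K)) + 0 = -4*K*(6 + K) + 0 = -4*K*(6 + K))
b(-4, -5)*v(-9, -11) - 13 = -4*(-5)*(6 - 5)*(-11) - 13 = -4*(-5)*1*(-11) - 13 = 20*(-11) - 13 = -220 - 13 = -233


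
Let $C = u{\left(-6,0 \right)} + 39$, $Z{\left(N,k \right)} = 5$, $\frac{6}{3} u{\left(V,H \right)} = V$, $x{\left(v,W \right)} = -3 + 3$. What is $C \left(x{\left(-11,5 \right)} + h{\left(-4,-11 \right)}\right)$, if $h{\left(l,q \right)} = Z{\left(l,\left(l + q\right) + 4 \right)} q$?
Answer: $-1980$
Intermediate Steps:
$x{\left(v,W \right)} = 0$
$u{\left(V,H \right)} = \frac{V}{2}$
$C = 36$ ($C = \frac{1}{2} \left(-6\right) + 39 = -3 + 39 = 36$)
$h{\left(l,q \right)} = 5 q$
$C \left(x{\left(-11,5 \right)} + h{\left(-4,-11 \right)}\right) = 36 \left(0 + 5 \left(-11\right)\right) = 36 \left(0 - 55\right) = 36 \left(-55\right) = -1980$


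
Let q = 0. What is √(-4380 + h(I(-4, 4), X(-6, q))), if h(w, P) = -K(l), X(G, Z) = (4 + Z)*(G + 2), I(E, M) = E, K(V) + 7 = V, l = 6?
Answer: I*√4379 ≈ 66.174*I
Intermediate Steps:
K(V) = -7 + V
X(G, Z) = (2 + G)*(4 + Z) (X(G, Z) = (4 + Z)*(2 + G) = (2 + G)*(4 + Z))
h(w, P) = 1 (h(w, P) = -(-7 + 6) = -1*(-1) = 1)
√(-4380 + h(I(-4, 4), X(-6, q))) = √(-4380 + 1) = √(-4379) = I*√4379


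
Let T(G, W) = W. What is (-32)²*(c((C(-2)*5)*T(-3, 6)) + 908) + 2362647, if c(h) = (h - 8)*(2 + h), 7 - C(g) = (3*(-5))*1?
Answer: 445275415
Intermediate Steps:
C(g) = 22 (C(g) = 7 - 3*(-5) = 7 - (-15) = 7 - 1*(-15) = 7 + 15 = 22)
c(h) = (-8 + h)*(2 + h)
(-32)²*(c((C(-2)*5)*T(-3, 6)) + 908) + 2362647 = (-32)²*((-16 + ((22*5)*6)² - 6*22*5*6) + 908) + 2362647 = 1024*((-16 + (110*6)² - 660*6) + 908) + 2362647 = 1024*((-16 + 660² - 6*660) + 908) + 2362647 = 1024*((-16 + 435600 - 3960) + 908) + 2362647 = 1024*(431624 + 908) + 2362647 = 1024*432532 + 2362647 = 442912768 + 2362647 = 445275415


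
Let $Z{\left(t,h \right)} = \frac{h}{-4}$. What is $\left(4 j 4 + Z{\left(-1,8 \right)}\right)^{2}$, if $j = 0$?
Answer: $4$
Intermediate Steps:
$Z{\left(t,h \right)} = - \frac{h}{4}$ ($Z{\left(t,h \right)} = h \left(- \frac{1}{4}\right) = - \frac{h}{4}$)
$\left(4 j 4 + Z{\left(-1,8 \right)}\right)^{2} = \left(4 \cdot 0 \cdot 4 - 2\right)^{2} = \left(0 \cdot 4 - 2\right)^{2} = \left(0 - 2\right)^{2} = \left(-2\right)^{2} = 4$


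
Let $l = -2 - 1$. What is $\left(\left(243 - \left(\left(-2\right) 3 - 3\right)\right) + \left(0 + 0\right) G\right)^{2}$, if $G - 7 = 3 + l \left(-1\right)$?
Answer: $63504$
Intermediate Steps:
$l = -3$ ($l = -2 - 1 = -3$)
$G = 13$ ($G = 7 + \left(3 - -3\right) = 7 + \left(3 + 3\right) = 7 + 6 = 13$)
$\left(\left(243 - \left(\left(-2\right) 3 - 3\right)\right) + \left(0 + 0\right) G\right)^{2} = \left(\left(243 - \left(\left(-2\right) 3 - 3\right)\right) + \left(0 + 0\right) 13\right)^{2} = \left(\left(243 - \left(-6 - 3\right)\right) + 0 \cdot 13\right)^{2} = \left(\left(243 - -9\right) + 0\right)^{2} = \left(\left(243 + 9\right) + 0\right)^{2} = \left(252 + 0\right)^{2} = 252^{2} = 63504$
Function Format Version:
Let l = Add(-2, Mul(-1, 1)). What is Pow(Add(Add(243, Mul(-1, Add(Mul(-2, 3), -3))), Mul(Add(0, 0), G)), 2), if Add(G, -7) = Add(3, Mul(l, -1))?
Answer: 63504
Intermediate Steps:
l = -3 (l = Add(-2, -1) = -3)
G = 13 (G = Add(7, Add(3, Mul(-3, -1))) = Add(7, Add(3, 3)) = Add(7, 6) = 13)
Pow(Add(Add(243, Mul(-1, Add(Mul(-2, 3), -3))), Mul(Add(0, 0), G)), 2) = Pow(Add(Add(243, Mul(-1, Add(Mul(-2, 3), -3))), Mul(Add(0, 0), 13)), 2) = Pow(Add(Add(243, Mul(-1, Add(-6, -3))), Mul(0, 13)), 2) = Pow(Add(Add(243, Mul(-1, -9)), 0), 2) = Pow(Add(Add(243, 9), 0), 2) = Pow(Add(252, 0), 2) = Pow(252, 2) = 63504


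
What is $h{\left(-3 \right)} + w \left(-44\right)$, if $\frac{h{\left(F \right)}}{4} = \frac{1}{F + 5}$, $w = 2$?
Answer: $-86$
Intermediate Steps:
$h{\left(F \right)} = \frac{4}{5 + F}$ ($h{\left(F \right)} = \frac{4}{F + 5} = \frac{4}{5 + F}$)
$h{\left(-3 \right)} + w \left(-44\right) = \frac{4}{5 - 3} + 2 \left(-44\right) = \frac{4}{2} - 88 = 4 \cdot \frac{1}{2} - 88 = 2 - 88 = -86$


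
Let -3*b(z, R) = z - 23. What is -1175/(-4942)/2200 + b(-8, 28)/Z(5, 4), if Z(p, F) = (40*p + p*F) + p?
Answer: 13513501/293554800 ≈ 0.046034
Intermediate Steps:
b(z, R) = 23/3 - z/3 (b(z, R) = -(z - 23)/3 = -(-23 + z)/3 = 23/3 - z/3)
Z(p, F) = 41*p + F*p (Z(p, F) = (40*p + F*p) + p = 41*p + F*p)
-1175/(-4942)/2200 + b(-8, 28)/Z(5, 4) = -1175/(-4942)/2200 + (23/3 - ⅓*(-8))/((5*(41 + 4))) = -1175*(-1/4942)*(1/2200) + (23/3 + 8/3)/((5*45)) = (1175/4942)*(1/2200) + (31/3)/225 = 47/434896 + (31/3)*(1/225) = 47/434896 + 31/675 = 13513501/293554800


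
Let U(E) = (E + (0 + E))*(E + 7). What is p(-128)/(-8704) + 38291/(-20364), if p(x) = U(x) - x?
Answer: -472015/86547 ≈ -5.4539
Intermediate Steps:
U(E) = 2*E*(7 + E) (U(E) = (E + E)*(7 + E) = (2*E)*(7 + E) = 2*E*(7 + E))
p(x) = -x + 2*x*(7 + x) (p(x) = 2*x*(7 + x) - x = -x + 2*x*(7 + x))
p(-128)/(-8704) + 38291/(-20364) = -128*(13 + 2*(-128))/(-8704) + 38291/(-20364) = -128*(13 - 256)*(-1/8704) + 38291*(-1/20364) = -128*(-243)*(-1/8704) - 38291/20364 = 31104*(-1/8704) - 38291/20364 = -243/68 - 38291/20364 = -472015/86547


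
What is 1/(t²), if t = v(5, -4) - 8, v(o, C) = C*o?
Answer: 1/784 ≈ 0.0012755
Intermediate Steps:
t = -28 (t = -4*5 - 8 = -20 - 8 = -28)
1/(t²) = 1/((-28)²) = 1/784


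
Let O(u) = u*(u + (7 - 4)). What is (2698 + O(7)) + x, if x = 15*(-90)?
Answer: 1418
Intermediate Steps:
O(u) = u*(3 + u) (O(u) = u*(u + 3) = u*(3 + u))
x = -1350
(2698 + O(7)) + x = (2698 + 7*(3 + 7)) - 1350 = (2698 + 7*10) - 1350 = (2698 + 70) - 1350 = 2768 - 1350 = 1418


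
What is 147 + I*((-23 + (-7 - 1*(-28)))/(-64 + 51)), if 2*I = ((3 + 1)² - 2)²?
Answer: 2107/13 ≈ 162.08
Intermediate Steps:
I = 98 (I = ((3 + 1)² - 2)²/2 = (4² - 2)²/2 = (16 - 2)²/2 = (½)*14² = (½)*196 = 98)
147 + I*((-23 + (-7 - 1*(-28)))/(-64 + 51)) = 147 + 98*((-23 + (-7 - 1*(-28)))/(-64 + 51)) = 147 + 98*((-23 + (-7 + 28))/(-13)) = 147 + 98*((-23 + 21)*(-1/13)) = 147 + 98*(-2*(-1/13)) = 147 + 98*(2/13) = 147 + 196/13 = 2107/13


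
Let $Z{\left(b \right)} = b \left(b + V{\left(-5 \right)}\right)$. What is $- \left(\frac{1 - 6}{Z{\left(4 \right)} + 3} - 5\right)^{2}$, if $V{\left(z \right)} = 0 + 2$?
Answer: $- \frac{19600}{729} \approx -26.886$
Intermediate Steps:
$V{\left(z \right)} = 2$
$Z{\left(b \right)} = b \left(2 + b\right)$ ($Z{\left(b \right)} = b \left(b + 2\right) = b \left(2 + b\right)$)
$- \left(\frac{1 - 6}{Z{\left(4 \right)} + 3} - 5\right)^{2} = - \left(\frac{1 - 6}{4 \left(2 + 4\right) + 3} - 5\right)^{2} = - \left(- \frac{5}{4 \cdot 6 + 3} - 5\right)^{2} = - \left(- \frac{5}{24 + 3} - 5\right)^{2} = - \left(- \frac{5}{27} - 5\right)^{2} = - \left(- \frac{140}{27}\right)^{2} = \left(-1\right) \frac{19600}{729} = - \frac{19600}{729}$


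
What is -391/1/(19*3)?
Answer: -22287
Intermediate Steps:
-391/1/(19*3) = -391/1/57 = -391/(1/57) = 57*(-391) = -22287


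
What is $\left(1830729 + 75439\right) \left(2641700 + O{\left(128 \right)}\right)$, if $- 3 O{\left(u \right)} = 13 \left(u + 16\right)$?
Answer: $5034334556768$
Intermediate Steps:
$O{\left(u \right)} = - \frac{208}{3} - \frac{13 u}{3}$ ($O{\left(u \right)} = - \frac{13 \left(u + 16\right)}{3} = - \frac{13 \left(16 + u\right)}{3} = - \frac{208 + 13 u}{3} = - \frac{208}{3} - \frac{13 u}{3}$)
$\left(1830729 + 75439\right) \left(2641700 + O{\left(128 \right)}\right) = \left(1830729 + 75439\right) \left(2641700 - 624\right) = 1906168 \left(2641700 - 624\right) = 1906168 \cdot 2641076 = 5034334556768$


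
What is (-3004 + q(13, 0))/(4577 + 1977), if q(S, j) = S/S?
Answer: -3003/6554 ≈ -0.45819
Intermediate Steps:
q(S, j) = 1
(-3004 + q(13, 0))/(4577 + 1977) = (-3004 + 1)/(4577 + 1977) = -3003/6554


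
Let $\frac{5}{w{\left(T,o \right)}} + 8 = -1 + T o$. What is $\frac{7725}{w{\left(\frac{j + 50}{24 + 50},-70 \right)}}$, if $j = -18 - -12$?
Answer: $- \frac{2893785}{37} \approx -78210.0$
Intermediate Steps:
$j = -6$ ($j = -18 + 12 = -6$)
$w{\left(T,o \right)} = \frac{5}{-9 + T o}$ ($w{\left(T,o \right)} = \frac{5}{-8 + \left(-1 + T o\right)} = \frac{5}{-9 + T o}$)
$\frac{7725}{w{\left(\frac{j + 50}{24 + 50},-70 \right)}} = \frac{7725}{5 \frac{1}{-9 + \frac{-6 + 50}{24 + 50} \left(-70\right)}} = \frac{7725}{5 \frac{1}{-9 + \frac{44}{74} \left(-70\right)}} = \frac{7725}{5 \frac{1}{-9 + 44 \cdot \frac{1}{74} \left(-70\right)}} = \frac{7725}{5 \frac{1}{-9 + \frac{22}{37} \left(-70\right)}} = \frac{7725}{5 \frac{1}{-9 - \frac{1540}{37}}} = \frac{7725}{5 \frac{1}{- \frac{1873}{37}}} = \frac{7725}{5 \left(- \frac{37}{1873}\right)} = \frac{7725}{- \frac{185}{1873}} = 7725 \left(- \frac{1873}{185}\right) = - \frac{2893785}{37}$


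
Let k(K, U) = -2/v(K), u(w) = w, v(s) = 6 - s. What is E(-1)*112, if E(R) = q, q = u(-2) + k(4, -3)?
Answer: -336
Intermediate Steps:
k(K, U) = -2/(6 - K)
q = -3 (q = -2 + 2/(-6 + 4) = -2 + 2/(-2) = -2 + 2*(-½) = -2 - 1 = -3)
E(R) = -3
E(-1)*112 = -3*112 = -336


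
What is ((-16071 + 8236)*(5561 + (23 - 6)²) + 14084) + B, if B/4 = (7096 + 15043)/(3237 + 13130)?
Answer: -57688211682/1259 ≈ -4.5821e+7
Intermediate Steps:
B = 6812/1259 (B = 4*((7096 + 15043)/(3237 + 13130)) = 4*(22139/16367) = 4*(22139*(1/16367)) = 4*(1703/1259) = 6812/1259 ≈ 5.4106)
((-16071 + 8236)*(5561 + (23 - 6)²) + 14084) + B = ((-16071 + 8236)*(5561 + (23 - 6)²) + 14084) + 6812/1259 = (-7835*(5561 + 17²) + 14084) + 6812/1259 = (-7835*(5561 + 289) + 14084) + 6812/1259 = (-7835*5850 + 14084) + 6812/1259 = (-45834750 + 14084) + 6812/1259 = -45820666 + 6812/1259 = -57688211682/1259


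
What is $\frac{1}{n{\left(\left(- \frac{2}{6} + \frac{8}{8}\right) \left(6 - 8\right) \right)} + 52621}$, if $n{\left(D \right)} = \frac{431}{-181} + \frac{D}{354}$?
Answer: $\frac{96111}{5057227708} \approx 1.9005 \cdot 10^{-5}$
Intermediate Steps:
$n{\left(D \right)} = - \frac{431}{181} + \frac{D}{354}$ ($n{\left(D \right)} = 431 \left(- \frac{1}{181}\right) + D \frac{1}{354} = - \frac{431}{181} + \frac{D}{354}$)
$\frac{1}{n{\left(\left(- \frac{2}{6} + \frac{8}{8}\right) \left(6 - 8\right) \right)} + 52621} = \frac{1}{\left(- \frac{431}{181} + \frac{\left(- \frac{2}{6} + \frac{8}{8}\right) \left(6 - 8\right)}{354}\right) + 52621} = \frac{1}{\left(- \frac{431}{181} + \frac{\left(\left(-2\right) \frac{1}{6} + 8 \cdot \frac{1}{8}\right) \left(-2\right)}{354}\right) + 52621} = \frac{1}{\left(- \frac{431}{181} + \frac{\left(- \frac{1}{3} + 1\right) \left(-2\right)}{354}\right) + 52621} = \frac{1}{\left(- \frac{431}{181} + \frac{\frac{2}{3} \left(-2\right)}{354}\right) + 52621} = \frac{1}{\left(- \frac{431}{181} + \frac{1}{354} \left(- \frac{4}{3}\right)\right) + 52621} = \frac{1}{\left(- \frac{431}{181} - \frac{2}{531}\right) + 52621} = \frac{1}{- \frac{229223}{96111} + 52621} = \frac{1}{\frac{5057227708}{96111}} = \frac{96111}{5057227708}$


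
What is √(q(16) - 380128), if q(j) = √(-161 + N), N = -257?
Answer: √(-380128 + I*√418) ≈ 0.017 + 616.54*I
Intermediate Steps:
q(j) = I*√418 (q(j) = √(-161 - 257) = √(-418) = I*√418)
√(q(16) - 380128) = √(I*√418 - 380128) = √(-380128 + I*√418)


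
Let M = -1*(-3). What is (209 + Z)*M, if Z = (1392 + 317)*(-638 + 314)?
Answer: -1660521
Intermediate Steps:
Z = -553716 (Z = 1709*(-324) = -553716)
M = 3
(209 + Z)*M = (209 - 553716)*3 = -553507*3 = -1660521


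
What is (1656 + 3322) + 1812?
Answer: 6790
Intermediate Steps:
(1656 + 3322) + 1812 = 4978 + 1812 = 6790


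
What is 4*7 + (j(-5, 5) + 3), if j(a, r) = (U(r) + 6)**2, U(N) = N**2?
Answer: 992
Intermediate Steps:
j(a, r) = (6 + r**2)**2 (j(a, r) = (r**2 + 6)**2 = (6 + r**2)**2)
4*7 + (j(-5, 5) + 3) = 4*7 + ((6 + 5**2)**2 + 3) = 28 + ((6 + 25)**2 + 3) = 28 + (31**2 + 3) = 28 + (961 + 3) = 28 + 964 = 992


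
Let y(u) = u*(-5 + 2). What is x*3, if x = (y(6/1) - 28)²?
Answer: 6348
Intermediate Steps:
y(u) = -3*u (y(u) = u*(-3) = -3*u)
x = 2116 (x = (-18/1 - 28)² = (-18 - 28)² = (-46)² = 2116)
x*3 = 2116*3 = 6348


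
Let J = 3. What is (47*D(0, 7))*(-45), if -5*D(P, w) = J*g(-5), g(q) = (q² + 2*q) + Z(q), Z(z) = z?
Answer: 12690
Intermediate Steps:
g(q) = q² + 3*q (g(q) = (q² + 2*q) + q = q² + 3*q)
D(P, w) = -6 (D(P, w) = -3*(-5*(3 - 5))/5 = -3*(-5*(-2))/5 = -3*10/5 = -⅕*30 = -6)
(47*D(0, 7))*(-45) = (47*(-6))*(-45) = -282*(-45) = 12690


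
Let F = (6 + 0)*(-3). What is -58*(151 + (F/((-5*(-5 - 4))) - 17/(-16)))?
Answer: -351857/40 ≈ -8796.4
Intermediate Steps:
F = -18 (F = 6*(-3) = -18)
-58*(151 + (F/((-5*(-5 - 4))) - 17/(-16))) = -58*(151 + (-18*(-1/(5*(-5 - 4))) - 17/(-16))) = -58*(151 + (-18/((-5*(-9))) - 17*(-1/16))) = -58*(151 + (-18/45 + 17/16)) = -58*(151 + (-18*1/45 + 17/16)) = -58*(151 + (-⅖ + 17/16)) = -58*(151 + 53/80) = -58*12133/80 = -351857/40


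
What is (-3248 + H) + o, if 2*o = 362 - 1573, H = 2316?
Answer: -3075/2 ≈ -1537.5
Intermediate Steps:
o = -1211/2 (o = (362 - 1573)/2 = (½)*(-1211) = -1211/2 ≈ -605.50)
(-3248 + H) + o = (-3248 + 2316) - 1211/2 = -932 - 1211/2 = -3075/2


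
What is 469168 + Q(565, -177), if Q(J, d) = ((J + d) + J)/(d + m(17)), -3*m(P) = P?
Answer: 257101205/548 ≈ 4.6916e+5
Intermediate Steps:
m(P) = -P/3
Q(J, d) = (d + 2*J)/(-17/3 + d) (Q(J, d) = ((J + d) + J)/(d - ⅓*17) = (d + 2*J)/(d - 17/3) = (d + 2*J)/(-17/3 + d))
469168 + Q(565, -177) = 469168 + 3*(-177 + 2*565)/(-17 + 3*(-177)) = 469168 + 3*(-177 + 1130)/(-17 - 531) = 469168 + 3*953/(-548) = 469168 + 3*(-1/548)*953 = 469168 - 2859/548 = 257101205/548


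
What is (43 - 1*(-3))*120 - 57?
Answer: 5463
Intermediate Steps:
(43 - 1*(-3))*120 - 57 = (43 + 3)*120 - 57 = 46*120 - 57 = 5520 - 57 = 5463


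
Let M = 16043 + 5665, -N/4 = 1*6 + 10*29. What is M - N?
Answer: 22892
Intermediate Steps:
N = -1184 (N = -4*(1*6 + 10*29) = -4*(6 + 290) = -4*296 = -1184)
M = 21708
M - N = 21708 - 1*(-1184) = 21708 + 1184 = 22892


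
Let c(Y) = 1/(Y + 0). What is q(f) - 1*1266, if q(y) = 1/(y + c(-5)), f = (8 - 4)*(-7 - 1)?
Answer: -203831/161 ≈ -1266.0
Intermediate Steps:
c(Y) = 1/Y
f = -32 (f = 4*(-8) = -32)
q(y) = 1/(-⅕ + y) (q(y) = 1/(y + 1/(-5)) = 1/(y - ⅕) = 1/(-⅕ + y))
q(f) - 1*1266 = 5/(-1 + 5*(-32)) - 1*1266 = 5/(-1 - 160) - 1266 = 5/(-161) - 1266 = 5*(-1/161) - 1266 = -5/161 - 1266 = -203831/161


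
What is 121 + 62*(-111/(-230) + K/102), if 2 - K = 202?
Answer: 172156/5865 ≈ 29.353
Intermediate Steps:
K = -200 (K = 2 - 1*202 = 2 - 202 = -200)
121 + 62*(-111/(-230) + K/102) = 121 + 62*(-111/(-230) - 200/102) = 121 + 62*(-111*(-1/230) - 200*1/102) = 121 + 62*(111/230 - 100/51) = 121 + 62*(-17339/11730) = 121 - 537509/5865 = 172156/5865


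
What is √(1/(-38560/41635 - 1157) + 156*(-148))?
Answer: I*√238496861940000285/3214017 ≈ 151.95*I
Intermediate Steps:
√(1/(-38560/41635 - 1157) + 156*(-148)) = √(1/(-38560*1/41635 - 1157) - 23088) = √(1/(-7712/8327 - 1157) - 23088) = √(1/(-9642051/8327) - 23088) = √(-8327/9642051 - 23088) = √(-222615681815/9642051) = I*√238496861940000285/3214017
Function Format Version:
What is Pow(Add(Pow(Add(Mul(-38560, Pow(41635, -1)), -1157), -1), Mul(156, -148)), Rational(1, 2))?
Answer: Mul(Rational(1, 3214017), I, Pow(238496861940000285, Rational(1, 2))) ≈ Mul(151.95, I)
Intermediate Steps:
Pow(Add(Pow(Add(Mul(-38560, Pow(41635, -1)), -1157), -1), Mul(156, -148)), Rational(1, 2)) = Pow(Add(Pow(Add(Mul(-38560, Rational(1, 41635)), -1157), -1), -23088), Rational(1, 2)) = Pow(Add(Pow(Add(Rational(-7712, 8327), -1157), -1), -23088), Rational(1, 2)) = Pow(Add(Pow(Rational(-9642051, 8327), -1), -23088), Rational(1, 2)) = Pow(Add(Rational(-8327, 9642051), -23088), Rational(1, 2)) = Pow(Rational(-222615681815, 9642051), Rational(1, 2)) = Mul(Rational(1, 3214017), I, Pow(238496861940000285, Rational(1, 2)))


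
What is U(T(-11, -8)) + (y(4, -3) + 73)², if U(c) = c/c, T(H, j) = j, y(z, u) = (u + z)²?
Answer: 5477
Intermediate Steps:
U(c) = 1
U(T(-11, -8)) + (y(4, -3) + 73)² = 1 + ((-3 + 4)² + 73)² = 1 + (1² + 73)² = 1 + (1 + 73)² = 1 + 74² = 1 + 5476 = 5477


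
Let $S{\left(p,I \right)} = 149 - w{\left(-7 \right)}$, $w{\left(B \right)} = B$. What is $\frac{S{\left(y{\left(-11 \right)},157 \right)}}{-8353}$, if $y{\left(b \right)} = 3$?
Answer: $- \frac{156}{8353} \approx -0.018676$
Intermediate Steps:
$S{\left(p,I \right)} = 156$ ($S{\left(p,I \right)} = 149 - -7 = 149 + 7 = 156$)
$\frac{S{\left(y{\left(-11 \right)},157 \right)}}{-8353} = \frac{156}{-8353} = 156 \left(- \frac{1}{8353}\right) = - \frac{156}{8353}$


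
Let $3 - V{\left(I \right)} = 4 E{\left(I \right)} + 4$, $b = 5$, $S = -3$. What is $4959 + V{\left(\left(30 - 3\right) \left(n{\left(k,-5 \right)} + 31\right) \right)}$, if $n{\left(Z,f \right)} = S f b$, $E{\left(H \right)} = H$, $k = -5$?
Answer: $-6490$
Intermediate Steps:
$n{\left(Z,f \right)} = - 15 f$ ($n{\left(Z,f \right)} = - 3 f 5 = - 15 f$)
$V{\left(I \right)} = -1 - 4 I$ ($V{\left(I \right)} = 3 - \left(4 I + 4\right) = 3 - \left(4 + 4 I\right) = -1 - 4 I$)
$4959 + V{\left(\left(30 - 3\right) \left(n{\left(k,-5 \right)} + 31\right) \right)} = 4959 - \left(1 + 4 \left(30 - 3\right) \left(\left(-15\right) \left(-5\right) + 31\right)\right) = 4959 - \left(1 + 4 \cdot 27 \left(75 + 31\right)\right) = 4959 - \left(1 + 4 \cdot 27 \cdot 106\right) = 4959 - 11449 = -6490$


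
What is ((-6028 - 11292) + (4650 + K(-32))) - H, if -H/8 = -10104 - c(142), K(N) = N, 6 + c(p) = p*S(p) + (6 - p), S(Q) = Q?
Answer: -253710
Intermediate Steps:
c(p) = p² - p (c(p) = -6 + (p*p + (6 - p)) = -6 + (p² + (6 - p)) = -6 + (6 + p² - p) = p² - p)
H = 241008 (H = -8*(-10104 - 142*(-1 + 142)) = -8*(-10104 - 142*141) = -8*(-10104 - 1*20022) = -8*(-10104 - 20022) = -8*(-30126) = 241008)
((-6028 - 11292) + (4650 + K(-32))) - H = ((-6028 - 11292) + (4650 - 32)) - 1*241008 = (-17320 + 4618) - 241008 = -12702 - 241008 = -253710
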